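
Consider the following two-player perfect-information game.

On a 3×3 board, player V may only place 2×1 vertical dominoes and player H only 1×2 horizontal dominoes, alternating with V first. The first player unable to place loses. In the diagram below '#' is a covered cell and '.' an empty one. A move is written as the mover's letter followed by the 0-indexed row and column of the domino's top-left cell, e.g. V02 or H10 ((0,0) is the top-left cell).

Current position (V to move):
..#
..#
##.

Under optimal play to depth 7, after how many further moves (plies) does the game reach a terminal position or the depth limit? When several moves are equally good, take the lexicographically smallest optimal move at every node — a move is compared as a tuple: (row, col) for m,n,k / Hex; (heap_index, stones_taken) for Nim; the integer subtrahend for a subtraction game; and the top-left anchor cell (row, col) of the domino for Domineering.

PV length from [..#/..#/##.]: 1 ply

[..#/..#/##.] V move#1: V00:+1/#.#/#.#/##.*, V01:+1/.##/.##/##.
[#.#/#.#/##.] end (terminal -1, H#2); searched ..#/..#/##. to 7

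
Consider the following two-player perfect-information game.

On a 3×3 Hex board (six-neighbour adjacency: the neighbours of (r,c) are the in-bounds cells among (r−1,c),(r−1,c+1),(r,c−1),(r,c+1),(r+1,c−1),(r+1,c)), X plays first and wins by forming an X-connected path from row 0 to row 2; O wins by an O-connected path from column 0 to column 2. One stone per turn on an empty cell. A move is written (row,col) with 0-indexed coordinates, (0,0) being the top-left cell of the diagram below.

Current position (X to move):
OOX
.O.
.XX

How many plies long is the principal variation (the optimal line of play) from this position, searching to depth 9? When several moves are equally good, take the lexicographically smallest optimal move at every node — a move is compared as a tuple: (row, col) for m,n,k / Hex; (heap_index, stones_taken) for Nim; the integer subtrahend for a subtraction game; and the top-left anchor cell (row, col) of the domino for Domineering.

ply 1, X at OOX/.O./.XX | (1,0)=-1→OOX/XO./.XX; (1,2)=+1→OOX/.OX/.XX*; (2,0)=-1→OOX/.O./XXX
ply 2: OOX/.OX/.XX is terminal -1 (O); from OOX/.O./.XX depth 9

PV length from [OOX/.O./.XX]: 1 ply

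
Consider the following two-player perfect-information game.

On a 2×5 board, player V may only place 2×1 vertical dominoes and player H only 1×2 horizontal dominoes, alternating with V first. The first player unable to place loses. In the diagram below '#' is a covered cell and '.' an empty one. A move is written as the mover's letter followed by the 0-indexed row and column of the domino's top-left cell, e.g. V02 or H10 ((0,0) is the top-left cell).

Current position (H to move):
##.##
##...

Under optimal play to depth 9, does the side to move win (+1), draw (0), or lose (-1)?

value(##.##/##..., H) = +1

p1 H@[##.##/##...]: H12[##.##/####.]+1* H13[##.##/##.##]-1
p2 V@[##.##/####.] terminal -1; root [##.##/##...] d9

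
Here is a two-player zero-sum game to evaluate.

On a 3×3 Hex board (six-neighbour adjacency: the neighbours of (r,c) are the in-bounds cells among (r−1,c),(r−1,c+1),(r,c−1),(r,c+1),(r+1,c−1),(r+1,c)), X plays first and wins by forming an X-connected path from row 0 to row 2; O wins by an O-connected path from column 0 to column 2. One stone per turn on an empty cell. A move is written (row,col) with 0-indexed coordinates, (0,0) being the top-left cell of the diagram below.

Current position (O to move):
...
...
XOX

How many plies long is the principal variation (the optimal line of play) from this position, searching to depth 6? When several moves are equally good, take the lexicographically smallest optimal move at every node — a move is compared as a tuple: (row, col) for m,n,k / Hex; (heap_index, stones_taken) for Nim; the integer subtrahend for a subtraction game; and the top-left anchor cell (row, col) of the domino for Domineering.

PV length from [.../.../XOX]: 4 plies

p1 O@[.../.../XOX]: (0,0)[O../.../XOX]-1* (0,1)[.O./.../XOX]-1 (0,2)[..O/.../XOX]-1 (1,0)[.../O../XOX]-1 (1,1)[.../.O./XOX]-1 (1,2)[.../..O/XOX]-1
p2 X@[O../.../XOX]: (0,1)[OX./.../XOX]+1* (0,2)[O.X/.../XOX]+1 (1,0)[O../X../XOX]+1 (1,1)[O../.X./XOX]+1 (1,2)[O../..X/XOX]+1
p3 O@[OX./.../XOX]: (0,2)[OXO/.../XOX]-1* (1,0)[OX./O../XOX]-1 (1,1)[OX./.O./XOX]-1 (1,2)[OX./..O/XOX]-1
p4 X@[OXO/.../XOX]: (1,0)[OXO/X../XOX]+1* (1,1)[OXO/.X./XOX]+1 (1,2)[OXO/..X/XOX]+1
p5 O@[OXO/X../XOX] terminal -1; root [.../.../XOX] d6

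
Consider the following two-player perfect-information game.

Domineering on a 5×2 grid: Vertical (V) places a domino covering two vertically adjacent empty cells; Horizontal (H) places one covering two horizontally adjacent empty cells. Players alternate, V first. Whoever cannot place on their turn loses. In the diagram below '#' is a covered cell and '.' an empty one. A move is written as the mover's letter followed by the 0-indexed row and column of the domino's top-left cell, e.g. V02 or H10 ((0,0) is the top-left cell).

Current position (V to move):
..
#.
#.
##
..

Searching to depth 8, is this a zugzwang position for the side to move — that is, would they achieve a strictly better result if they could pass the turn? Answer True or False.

ply 1, V at ../#./#./##/.. | V01=-1→.#/##/#./##/..*; V11=-1→../##/##/##/..
ply 2, H at .#/##/#./##/.. | H40=+1→.#/##/#./##/##*
ply 3: .#/##/#./##/## is terminal -1 (V); from ../#./#./##/.. depth 8
if V skipped the turn, H would face:
~ ply 1, H at ../#./#./##/.. | H00=+1→##/#./#./##/..*; H40=-1→../#./#./##/##
~ ply 2, V at ##/#./#./##/.. | V11=-1→##/##/##/##/..*
~ ply 3, H at ##/##/##/##/.. | H40=+1→##/##/##/##/##*
~ ply 4: ##/##/##/##/## is terminal -1 (V); from ../#./#./##/.. depth 8
compare (V): move=-1 vs pass=-1

zugzwang(../#./#./##/.., V) = False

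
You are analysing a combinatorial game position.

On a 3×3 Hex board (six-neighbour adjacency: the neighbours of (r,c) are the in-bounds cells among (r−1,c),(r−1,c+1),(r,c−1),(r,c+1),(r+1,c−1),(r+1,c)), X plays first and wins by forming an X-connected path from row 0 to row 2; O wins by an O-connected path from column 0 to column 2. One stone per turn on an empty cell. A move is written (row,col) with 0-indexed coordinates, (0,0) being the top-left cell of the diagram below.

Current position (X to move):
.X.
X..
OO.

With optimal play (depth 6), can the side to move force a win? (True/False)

[.X./X../OO.] X move#1: (0,0):-1/XX./X../OO.*, (0,2):-1/.XX/X../OO., (1,1):-1/.X./XX./OO., (1,2):-1/.X./X.X/OO., (2,2):-1/.X./X../OOX
[XX./X../OO.] O move#2: (0,2):+1/XXO/X../OO.*, (1,1):+1/XX./XO./OO., (1,2):+1/XX./X.O/OO., (2,2):+1/XX./X../OOO
[XXO/X../OO.] X move#3: (1,1):-1/XXO/XX./OO.*, (1,2):-1/XXO/X.X/OO., (2,2):-1/XXO/X../OOX
[XXO/XX./OO.] O move#4: (1,2):+1/XXO/XXO/OO.*, (2,2):+1/XXO/XX./OOO
[XXO/XXO/OO.] end (terminal -1, X#5); searched .X./X../OO. to 6

X winning at [.X./X../OO.]: False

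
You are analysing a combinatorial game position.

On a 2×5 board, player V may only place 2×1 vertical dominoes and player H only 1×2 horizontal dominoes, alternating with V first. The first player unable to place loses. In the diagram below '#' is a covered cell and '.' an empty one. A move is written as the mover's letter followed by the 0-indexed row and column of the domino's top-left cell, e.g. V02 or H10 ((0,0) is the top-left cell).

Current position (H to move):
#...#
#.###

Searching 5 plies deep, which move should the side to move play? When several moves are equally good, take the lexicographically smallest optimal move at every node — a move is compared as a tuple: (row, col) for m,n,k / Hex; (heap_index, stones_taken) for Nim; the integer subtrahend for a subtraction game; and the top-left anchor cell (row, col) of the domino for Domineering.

H's best at [#...#/#.###]: H01

[#...#/#.###] H move#1: H01:+1/###.#/#.###*, H02:-1/#.###/#.###
[###.#/#.###] end (terminal -1, V#2); searched #...#/#.### to 5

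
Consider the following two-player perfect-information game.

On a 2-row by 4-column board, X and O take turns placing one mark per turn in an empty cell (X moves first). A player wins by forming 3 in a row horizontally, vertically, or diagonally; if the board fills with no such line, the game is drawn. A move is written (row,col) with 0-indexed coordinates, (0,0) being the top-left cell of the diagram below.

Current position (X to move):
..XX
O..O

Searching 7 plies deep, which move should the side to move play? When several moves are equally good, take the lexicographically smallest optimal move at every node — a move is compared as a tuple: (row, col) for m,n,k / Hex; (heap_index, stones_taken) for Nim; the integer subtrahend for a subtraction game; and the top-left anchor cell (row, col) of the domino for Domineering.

X's best at [..XX/O..O]: (0,1)

[..XX/O..O] X move#1: (0,0):+0/X.XX/O..O, (0,1):+1/.XXX/O..O*, (1,1):+0/..XX/OX.O, (1,2):+0/..XX/O.XO
[.XXX/O..O] end (terminal -1, O#2); searched ..XX/O..O to 7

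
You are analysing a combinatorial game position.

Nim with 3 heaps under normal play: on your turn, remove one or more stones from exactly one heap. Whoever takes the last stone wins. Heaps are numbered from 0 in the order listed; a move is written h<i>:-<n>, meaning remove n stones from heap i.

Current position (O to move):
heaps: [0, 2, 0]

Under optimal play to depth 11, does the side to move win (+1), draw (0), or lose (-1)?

p1 O@[(0,2,0)]: h1:-1[(0,1,0)]-1 h1:-2[(0,0,0)]+1*
p2 X@[(0,0,0)] terminal -1; root [(0,2,0)] d11

value((0,2,0), O) = +1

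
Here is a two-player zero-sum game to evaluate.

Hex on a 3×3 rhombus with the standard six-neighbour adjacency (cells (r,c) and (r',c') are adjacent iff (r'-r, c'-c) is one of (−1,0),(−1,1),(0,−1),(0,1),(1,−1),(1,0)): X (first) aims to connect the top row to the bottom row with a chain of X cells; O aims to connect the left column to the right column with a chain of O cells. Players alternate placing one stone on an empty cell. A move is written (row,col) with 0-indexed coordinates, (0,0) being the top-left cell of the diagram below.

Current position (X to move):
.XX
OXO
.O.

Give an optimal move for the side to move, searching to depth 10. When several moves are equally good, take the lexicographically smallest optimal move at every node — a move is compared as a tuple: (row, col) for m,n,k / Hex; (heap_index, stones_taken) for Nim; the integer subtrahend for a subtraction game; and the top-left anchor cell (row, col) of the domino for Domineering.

p1 X@[.XX/OXO/.O.]: (0,0)[XXX/OXO/.O.]-1 (2,0)[.XX/OXO/XO.]+1* (2,2)[.XX/OXO/.OX]-1
p2 O@[.XX/OXO/XO.] terminal -1; root [.XX/OXO/.O.] d10

X's best at [.XX/OXO/.O.]: (2,0)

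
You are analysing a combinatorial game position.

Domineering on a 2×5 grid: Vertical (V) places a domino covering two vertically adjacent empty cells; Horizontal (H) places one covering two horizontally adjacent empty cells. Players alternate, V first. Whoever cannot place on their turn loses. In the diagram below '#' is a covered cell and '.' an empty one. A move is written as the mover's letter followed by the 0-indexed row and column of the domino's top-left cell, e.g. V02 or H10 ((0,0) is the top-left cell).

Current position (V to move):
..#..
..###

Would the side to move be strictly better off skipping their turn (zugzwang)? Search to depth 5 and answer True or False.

p1 V@[..#../..###]: V00[#.#../#.###]+1* V01[.##../.####]+1
p2 H@[#.#../#.###]: H03[#.###/#.###]-1*
p3 V@[#.###/#.###]: V01[#####/#####]+1*
p4 H@[#####/#####] terminal -1; root [..#../..###] d5
if V skipped the turn, H would face:
~ p1 H@[..#../..###]: H00[###../..###]+1* H03[..###/..###]-1 H10[..#../#####]+1
~ p2 V@[###../..###] terminal -1; root [..#../..###] d5
compare (V): move=+1 vs pass=-1

zugzwang(..#../..###, V) = False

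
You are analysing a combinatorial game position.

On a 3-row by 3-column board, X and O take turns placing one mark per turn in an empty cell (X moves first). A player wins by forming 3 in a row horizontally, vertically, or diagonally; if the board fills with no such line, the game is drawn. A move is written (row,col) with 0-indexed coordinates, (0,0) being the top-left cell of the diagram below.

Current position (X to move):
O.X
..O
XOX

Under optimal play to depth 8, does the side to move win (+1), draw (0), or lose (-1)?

p1 X@[O.X/..O/XOX]: (0,1)[OXX/..O/XOX]+0 (1,0)[O.X/X.O/XOX]+0 (1,1)[O.X/.XO/XOX]+1*
p2 O@[O.X/.XO/XOX] terminal -1; root [O.X/..O/XOX] d8

value(O.X/..O/XOX, X) = +1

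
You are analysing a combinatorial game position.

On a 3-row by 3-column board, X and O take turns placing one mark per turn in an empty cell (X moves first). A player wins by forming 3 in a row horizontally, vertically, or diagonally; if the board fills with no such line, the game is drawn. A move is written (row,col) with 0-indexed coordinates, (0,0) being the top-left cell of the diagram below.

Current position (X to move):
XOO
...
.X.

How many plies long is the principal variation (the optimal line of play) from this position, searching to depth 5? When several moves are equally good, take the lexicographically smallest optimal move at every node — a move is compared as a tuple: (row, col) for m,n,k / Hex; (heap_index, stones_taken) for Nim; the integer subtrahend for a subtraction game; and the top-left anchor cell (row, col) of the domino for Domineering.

PV length from [XOO/.../.X.]: 3 plies

ply 1, X at XOO/.../.X. | (1,0)=+1→XOO/X../.X.*; (1,1)=+0→XOO/.X./.X.; (1,2)=+1→XOO/..X/.X.; (2,0)=+1→XOO/.../XX.; (2,2)=+1→XOO/.../.XX
ply 2, O at XOO/X../.X. | (1,1)=-1→XOO/XO./.X.*; (1,2)=-1→XOO/X.O/.X.; (2,0)=-1→XOO/X../OX.; (2,2)=-1→XOO/X../.XO
ply 3, X at XOO/XO./.X. | (1,2)=-1→XOO/XOX/.X.; (2,0)=+1→XOO/XO./XX.*; (2,2)=-1→XOO/XO./.XX
ply 4: XOO/XO./XX. is terminal -1 (O); from XOO/.../.X. depth 5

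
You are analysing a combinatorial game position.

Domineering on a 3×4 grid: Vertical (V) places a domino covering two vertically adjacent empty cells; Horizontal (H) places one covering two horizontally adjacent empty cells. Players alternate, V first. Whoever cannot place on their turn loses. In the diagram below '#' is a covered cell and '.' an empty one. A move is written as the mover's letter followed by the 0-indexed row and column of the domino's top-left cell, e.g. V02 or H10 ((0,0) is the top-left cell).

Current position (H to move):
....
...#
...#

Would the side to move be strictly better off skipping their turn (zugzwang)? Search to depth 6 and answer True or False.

p1 H@[..../...#/...#]: H00[##../...#/...#]-1 H01[.##./...#/...#]-1 H02[..##/...#/...#]-1 H10[..../##.#/...#]+1* H11[..../.###/...#]+1 H20[..../...#/##.#]-1 H21[..../...#/.###]-1
p2 V@[..../##.#/...#]: V02[..#./####/...#]-1* V12[..../####/..##]-1
p3 H@[..#./####/...#]: H00[###./####/...#]+1* H20[..#./####/##.#]+1 H21[..#./####/.###]+1
p4 V@[###./####/...#] terminal -1; root [..../...#/...#] d6
if H skipped the turn, V would face:
~ p1 V@[..../...#/...#]: V00[#.../#..#/...#]-1 V01[.#../.#.#/...#]+1* V02[..#./..##/...#]-1 V10[..../#..#/#..#]-1 V11[..../.#.#/.#.#]+1 V12[..../..##/..##]-1
~ p2 H@[.#../.#.#/...#]: H02[.###/.#.#/...#]-1* H20[.#../.#.#/##.#]-1 H21[.#../.#.#/.###]-1
~ p3 V@[.###/.#.#/...#]: V00[####/##.#/...#]-1 V10[.###/##.#/#..#]-1 V12[.###/.###/..##]+1*
~ p4 H@[.###/.###/..##]: H20[.###/.###/####]-1*
~ p5 V@[.###/.###/####]: V00[####/####/####]+1*
~ p6 H@[####/####/####] terminal -1; root [..../...#/...#] d6
compare (H): move=+1 vs pass=-1

zugzwang(..../...#/...#, H) = False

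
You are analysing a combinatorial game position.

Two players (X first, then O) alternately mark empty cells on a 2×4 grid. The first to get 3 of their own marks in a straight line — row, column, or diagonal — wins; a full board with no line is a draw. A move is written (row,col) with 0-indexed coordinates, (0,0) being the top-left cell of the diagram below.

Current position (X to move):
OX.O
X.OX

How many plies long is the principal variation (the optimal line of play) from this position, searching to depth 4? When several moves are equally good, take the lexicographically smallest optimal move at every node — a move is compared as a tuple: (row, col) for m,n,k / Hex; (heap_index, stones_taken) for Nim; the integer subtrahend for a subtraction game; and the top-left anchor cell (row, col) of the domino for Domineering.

PV length from [OX.O/X.OX]: 2 plies

[OX.O/X.OX] X move#1: (0,2):+0/OXXO/X.OX*, (1,1):+0/OX.O/XXOX
[OXXO/X.OX] O move#2: (1,1):+0/OXXO/XOOX*
[OXXO/XOOX] end (terminal +0, X#3); searched OX.O/X.OX to 4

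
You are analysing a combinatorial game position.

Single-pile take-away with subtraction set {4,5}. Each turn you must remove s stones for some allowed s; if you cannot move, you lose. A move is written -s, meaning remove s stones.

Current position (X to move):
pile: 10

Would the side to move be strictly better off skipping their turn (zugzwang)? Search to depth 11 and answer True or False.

ply 1, X at 10 | -4=-1→6*; -5=-1→5
ply 2, O at 6 | -4=+1→2*; -5=+1→1
ply 3: 2 is terminal -1 (X); from 10 depth 11
if X skipped the turn, O would face:
~ ply 1, O at 10 | -4=-1→6*; -5=-1→5
~ ply 2, X at 6 | -4=+1→2*; -5=+1→1
~ ply 3: 2 is terminal -1 (O); from 10 depth 11
compare (X): move=-1 vs pass=+1

zugzwang(10, X) = True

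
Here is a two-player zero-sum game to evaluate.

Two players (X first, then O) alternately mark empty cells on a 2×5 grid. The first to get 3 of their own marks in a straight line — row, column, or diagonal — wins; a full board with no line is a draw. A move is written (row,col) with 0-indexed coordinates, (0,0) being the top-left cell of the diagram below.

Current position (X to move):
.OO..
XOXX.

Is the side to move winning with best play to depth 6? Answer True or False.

X winning at [.OO../XOXX.]: True

ply 1, X at .OO../XOXX. | (0,0)=-1→XOO../XOXX.; (0,3)=-1→.OOX./XOXX.; (0,4)=-1→.OO.X/XOXX.; (1,4)=+1→.OO../XOXXX*
ply 2: .OO../XOXXX is terminal -1 (O); from .OO../XOXX. depth 6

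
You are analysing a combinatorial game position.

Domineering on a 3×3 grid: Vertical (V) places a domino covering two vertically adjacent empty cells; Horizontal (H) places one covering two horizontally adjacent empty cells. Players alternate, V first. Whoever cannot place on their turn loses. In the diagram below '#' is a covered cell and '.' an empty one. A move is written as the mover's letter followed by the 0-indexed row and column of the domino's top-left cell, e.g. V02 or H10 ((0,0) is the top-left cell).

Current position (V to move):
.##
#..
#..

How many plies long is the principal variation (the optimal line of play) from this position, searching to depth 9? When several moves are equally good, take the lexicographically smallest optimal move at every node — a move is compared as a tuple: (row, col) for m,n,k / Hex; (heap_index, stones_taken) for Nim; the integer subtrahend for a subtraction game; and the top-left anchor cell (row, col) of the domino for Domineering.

PV length from [.##/#../#..]: 1 ply

p1 V@[.##/#../#..]: V11[.##/##./##.]+1* V12[.##/#.#/#.#]+1
p2 H@[.##/##./##.] terminal -1; root [.##/#../#..] d9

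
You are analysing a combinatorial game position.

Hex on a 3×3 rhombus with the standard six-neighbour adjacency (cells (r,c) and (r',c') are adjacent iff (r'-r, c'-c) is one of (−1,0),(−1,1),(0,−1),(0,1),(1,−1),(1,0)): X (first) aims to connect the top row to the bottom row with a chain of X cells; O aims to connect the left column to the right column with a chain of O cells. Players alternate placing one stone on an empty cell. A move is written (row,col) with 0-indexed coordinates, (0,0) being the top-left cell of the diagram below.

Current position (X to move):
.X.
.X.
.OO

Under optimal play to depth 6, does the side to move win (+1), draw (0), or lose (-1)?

[.X./.X./.OO] X move#1: (0,0):-1/XX./.X./.OO, (0,2):-1/.XX/.X./.OO, (1,0):-1/.X./XX./.OO, (1,2):-1/.X./.XX/.OO, (2,0):+1/.X./.X./XOO*
[.X./.X./XOO] end (terminal -1, O#2); searched .X./.X./.OO to 6

value(.X./.X./.OO, X) = +1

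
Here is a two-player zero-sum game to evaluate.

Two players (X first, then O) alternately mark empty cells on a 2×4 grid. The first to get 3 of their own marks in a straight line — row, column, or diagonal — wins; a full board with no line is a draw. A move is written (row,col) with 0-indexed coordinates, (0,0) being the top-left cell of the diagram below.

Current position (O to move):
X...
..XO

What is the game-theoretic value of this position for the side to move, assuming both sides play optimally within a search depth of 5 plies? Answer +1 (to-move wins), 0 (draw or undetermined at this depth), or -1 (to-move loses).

value(X.../..XO, O) = 0

[X.../..XO] O move#1: (0,1):+0/XO../..XO*, (0,2):+0/X.O./..XO, (0,3):+0/X..O/..XO, (1,0):+0/X.../O.XO, (1,1):+0/X.../.OXO
[XO../..XO] X move#2: (0,2):+0/XOX./..XO*, (0,3):+0/XO.X/..XO, (1,0):+0/XO../X.XO, (1,1):+0/XO../.XXO
[XOX./..XO] O move#3: (0,3):+0/XOXO/..XO*, (1,0):+0/XOX./O.XO, (1,1):+0/XOX./.OXO
[XOXO/..XO] X move#4: (1,0):+0/XOXO/X.XO*, (1,1):+0/XOXO/.XXO
[XOXO/X.XO] O move#5: (1,1):+0/XOXO/XOXO*
[XOXO/XOXO] end (terminal +0, X#6); searched X.../..XO to 5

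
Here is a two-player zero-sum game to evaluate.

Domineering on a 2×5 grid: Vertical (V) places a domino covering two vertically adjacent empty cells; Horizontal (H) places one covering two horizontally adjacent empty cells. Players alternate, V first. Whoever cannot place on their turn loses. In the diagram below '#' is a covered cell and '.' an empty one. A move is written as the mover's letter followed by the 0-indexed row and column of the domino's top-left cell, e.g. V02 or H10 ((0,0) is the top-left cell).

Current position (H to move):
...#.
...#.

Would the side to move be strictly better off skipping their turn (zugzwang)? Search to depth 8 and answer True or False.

p1 H@[...#./...#.]: H00[##.#./...#.]-1* H01[.###./...#.]-1 H10[...#./##.#.]-1 H11[...#./.###.]-1
p2 V@[##.#./...#.]: V02[####./..##.]+1* V04[##.##/...##]-1
p3 H@[####./..##.]: H10[####./####.]-1*
p4 V@[####./####.]: V04[#####/#####]+1*
p5 H@[#####/#####] terminal -1; root [...#./...#.] d8
suppose H passes — search the same position with V to move:
pass> p1 V@[...#./...#.]: V00[#..#./#..#.]-1 V01[.#.#./.#.#.]+1* V02[..##./..##.]-1 V04[...##/...##]-1
pass> p2 H@[.#.#./.#.#.] terminal -1; root [...#./...#.] d8
for H: play -1, pass -1

zugzwang(...#./...#., H) = False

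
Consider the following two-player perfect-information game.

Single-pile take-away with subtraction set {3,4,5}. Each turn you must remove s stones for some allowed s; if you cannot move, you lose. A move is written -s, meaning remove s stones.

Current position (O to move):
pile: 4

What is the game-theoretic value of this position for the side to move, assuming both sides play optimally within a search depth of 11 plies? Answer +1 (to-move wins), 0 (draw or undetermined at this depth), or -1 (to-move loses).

value(4, O) = +1

p1 O@[4]: -3[1]+1* -4[0]+1
p2 X@[1] terminal -1; root [4] d11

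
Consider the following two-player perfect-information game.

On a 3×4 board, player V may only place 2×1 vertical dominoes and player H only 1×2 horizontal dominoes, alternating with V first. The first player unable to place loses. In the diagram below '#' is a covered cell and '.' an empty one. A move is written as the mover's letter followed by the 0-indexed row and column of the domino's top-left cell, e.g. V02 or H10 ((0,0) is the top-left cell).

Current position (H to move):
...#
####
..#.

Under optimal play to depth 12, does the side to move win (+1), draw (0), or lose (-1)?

value(...#/####/..#., H) = +1

ply 1, H at ...#/####/..#. | H00=+1→##.#/####/..#.*; H01=+1→.###/####/..#.; H20=+1→...#/####/###.
ply 2: ##.#/####/..#. is terminal -1 (V); from ...#/####/..#. depth 12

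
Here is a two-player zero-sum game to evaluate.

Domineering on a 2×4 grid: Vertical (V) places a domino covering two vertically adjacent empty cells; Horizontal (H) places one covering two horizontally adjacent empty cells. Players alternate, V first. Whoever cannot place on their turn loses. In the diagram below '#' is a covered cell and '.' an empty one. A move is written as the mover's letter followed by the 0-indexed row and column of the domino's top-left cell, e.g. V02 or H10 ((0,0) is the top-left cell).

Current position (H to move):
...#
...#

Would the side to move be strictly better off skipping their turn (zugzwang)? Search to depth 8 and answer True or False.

p1 H@[...#/...#]: H00[##.#/...#]+1* H01[.###/...#]+1 H10[...#/##.#]+1 H11[...#/.###]+1
p2 V@[##.#/...#]: V02[####/..##]-1*
p3 H@[####/..##]: H10[####/####]+1*
p4 V@[####/####] terminal -1; root [...#/...#] d8
pass branch (V moves first from the same position):
  | p1 V@[...#/...#]: V00[#..#/#..#]-1 V01[.#.#/.#.#]+1* V02[..##/..##]-1
  | p2 H@[.#.#/.#.#] terminal -1; root [...#/...#] d8
H moving scores +1; H passing scores -1

zugzwang(...#/...#, H) = False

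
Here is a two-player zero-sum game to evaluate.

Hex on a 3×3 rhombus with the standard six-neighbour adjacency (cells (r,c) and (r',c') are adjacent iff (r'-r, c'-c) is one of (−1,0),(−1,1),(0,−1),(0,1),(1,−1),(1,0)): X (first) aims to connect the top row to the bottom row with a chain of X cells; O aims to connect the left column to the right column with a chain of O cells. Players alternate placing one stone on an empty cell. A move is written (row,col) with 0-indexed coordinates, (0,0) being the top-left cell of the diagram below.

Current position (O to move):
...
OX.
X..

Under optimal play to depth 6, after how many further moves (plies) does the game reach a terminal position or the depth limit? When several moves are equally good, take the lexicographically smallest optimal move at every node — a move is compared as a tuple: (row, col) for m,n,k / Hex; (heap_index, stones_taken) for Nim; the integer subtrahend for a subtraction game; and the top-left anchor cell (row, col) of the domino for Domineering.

PV length from [.../OX./X..]: 2 plies

p1 O@[.../OX./X..]: (0,0)[O../OX./X..]-1* (0,1)[.O./OX./X..]-1 (0,2)[..O/OX./X..]-1 (1,2)[.../OXO/X..]-1 (2,1)[.../OX./XO.]-1 (2,2)[.../OX./X.O]-1
p2 X@[O../OX./X..]: (0,1)[OX./OX./X..]+1* (0,2)[O.X/OX./X..]+1 (1,2)[O../OXX/X..]+1 (2,1)[O../OX./XX.]+1 (2,2)[O../OX./X.X]+1
p3 O@[OX./OX./X..] terminal -1; root [.../OX./X..] d6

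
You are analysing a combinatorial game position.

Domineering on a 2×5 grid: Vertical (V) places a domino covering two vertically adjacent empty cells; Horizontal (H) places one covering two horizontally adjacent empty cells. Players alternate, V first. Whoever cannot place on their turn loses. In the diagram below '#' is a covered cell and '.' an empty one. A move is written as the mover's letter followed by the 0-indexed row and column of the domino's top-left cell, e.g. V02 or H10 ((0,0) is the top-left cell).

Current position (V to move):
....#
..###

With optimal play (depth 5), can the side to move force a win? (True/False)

V winning at [....#/..###]: True

ply 1, V at ....#/..### | V00=-1→#...#/#.###; V01=+1→.#..#/.####*
ply 2, H at .#..#/.#### | H02=-1→.####/.####*
ply 3, V at .####/.#### | V00=+1→#####/#####*
ply 4: #####/##### is terminal -1 (H); from ....#/..### depth 5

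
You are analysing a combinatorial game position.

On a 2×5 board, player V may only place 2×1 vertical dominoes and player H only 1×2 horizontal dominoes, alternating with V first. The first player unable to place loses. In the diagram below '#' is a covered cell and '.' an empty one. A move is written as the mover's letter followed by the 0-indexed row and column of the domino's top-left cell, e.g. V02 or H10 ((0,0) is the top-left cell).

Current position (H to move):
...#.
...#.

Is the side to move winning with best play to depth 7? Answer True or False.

H winning at [...#./...#.]: False

[...#./...#.] H move#1: H00:-1/##.#./...#.*, H01:-1/.###./...#., H10:-1/...#./##.#., H11:-1/...#./.###.
[##.#./...#.] V move#2: V02:+1/####./..##.*, V04:-1/##.##/...##
[####./..##.] H move#3: H10:-1/####./####.*
[####./####.] V move#4: V04:+1/#####/#####*
[#####/#####] end (terminal -1, H#5); searched ...#./...#. to 7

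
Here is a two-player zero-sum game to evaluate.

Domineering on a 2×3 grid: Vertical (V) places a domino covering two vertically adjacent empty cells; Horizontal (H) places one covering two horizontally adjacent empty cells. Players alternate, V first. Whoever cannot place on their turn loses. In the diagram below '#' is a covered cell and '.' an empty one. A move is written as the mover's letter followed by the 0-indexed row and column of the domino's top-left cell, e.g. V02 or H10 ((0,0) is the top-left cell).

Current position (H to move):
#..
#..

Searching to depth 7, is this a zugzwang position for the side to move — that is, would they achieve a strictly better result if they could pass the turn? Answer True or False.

[#../#..] H move#1: H01:+1/###/#..*, H11:+1/#../###
[###/#..] end (terminal -1, V#2); searched #../#.. to 7
pass branch (V moves first from the same position):
  | [#../#..] V move#1: V01:+1/##./##.*, V02:+1/#.#/#.#
  | [##./##.] end (terminal -1, H#2); searched #../#.. to 7
H moving scores +1; H passing scores -1

zugzwang(#../#.., H) = False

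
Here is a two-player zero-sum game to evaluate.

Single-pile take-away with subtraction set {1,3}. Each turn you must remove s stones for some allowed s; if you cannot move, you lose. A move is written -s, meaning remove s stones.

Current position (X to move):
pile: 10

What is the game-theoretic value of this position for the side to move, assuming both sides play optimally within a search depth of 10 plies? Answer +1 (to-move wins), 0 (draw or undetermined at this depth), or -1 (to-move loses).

value(10, X) = -1

p1 X@[10]: -1[9]-1* -3[7]-1
p2 O@[9]: -1[8]+1* -3[6]+1
p3 X@[8]: -1[7]-1* -3[5]-1
p4 O@[7]: -1[6]+1* -3[4]+1
p5 X@[6]: -1[5]-1* -3[3]-1
p6 O@[5]: -1[4]+1* -3[2]+1
p7 X@[4]: -1[3]-1* -3[1]-1
p8 O@[3]: -1[2]+1* -3[0]+1
p9 X@[2]: -1[1]-1*
p10 O@[1]: -1[0]+1*
p11 X@[0] terminal -1; root [10] d10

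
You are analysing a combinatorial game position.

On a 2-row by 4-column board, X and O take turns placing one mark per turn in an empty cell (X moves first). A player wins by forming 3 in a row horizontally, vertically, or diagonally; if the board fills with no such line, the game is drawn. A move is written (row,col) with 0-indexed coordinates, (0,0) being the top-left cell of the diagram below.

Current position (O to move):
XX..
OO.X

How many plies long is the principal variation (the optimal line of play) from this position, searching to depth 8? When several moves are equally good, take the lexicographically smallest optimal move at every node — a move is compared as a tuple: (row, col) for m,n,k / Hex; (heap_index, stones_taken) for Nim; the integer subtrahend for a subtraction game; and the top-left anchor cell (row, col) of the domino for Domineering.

[XX../OO.X] O move#1: (0,2):+0/XXO./OO.X, (0,3):-1/XX.O/OO.X, (1,2):+1/XX../OOOX*
[XX../OOOX] end (terminal -1, X#2); searched XX../OO.X to 8

PV length from [XX../OO.X]: 1 ply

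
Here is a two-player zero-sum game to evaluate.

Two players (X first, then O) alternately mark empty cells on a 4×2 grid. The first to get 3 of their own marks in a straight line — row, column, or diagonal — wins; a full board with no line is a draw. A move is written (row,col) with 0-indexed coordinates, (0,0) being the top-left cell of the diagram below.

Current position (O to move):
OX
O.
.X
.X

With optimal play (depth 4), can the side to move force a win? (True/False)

O winning at [OX/O./.X/.X]: True

[OX/O./.X/.X] O move#1: (1,1):+0/OX/OO/.X/.X, (2,0):+1/OX/O./OX/.X*, (3,0):-1/OX/O./.X/OX
[OX/O./OX/.X] end (terminal -1, X#2); searched OX/O./.X/.X to 4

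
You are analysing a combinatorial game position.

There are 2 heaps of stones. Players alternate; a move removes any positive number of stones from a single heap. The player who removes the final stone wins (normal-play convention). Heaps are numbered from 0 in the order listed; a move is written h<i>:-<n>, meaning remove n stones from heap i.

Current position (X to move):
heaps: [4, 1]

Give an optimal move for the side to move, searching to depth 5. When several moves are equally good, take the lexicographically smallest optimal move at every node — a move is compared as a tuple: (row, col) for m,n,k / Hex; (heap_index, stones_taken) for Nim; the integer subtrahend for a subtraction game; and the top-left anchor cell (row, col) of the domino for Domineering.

X's best at [(4,1)]: h0:-3

[(4,1)] X move#1: h0:-1:-1/(3,1), h0:-2:-1/(2,1), h0:-3:+1/(1,1)*, h0:-4:-1/(0,1), h1:-1:-1/(4,0)
[(1,1)] O move#2: h0:-1:-1/(0,1)*, h1:-1:-1/(1,0)
[(0,1)] X move#3: h1:-1:+1/(0,0)*
[(0,0)] end (terminal -1, O#4); searched (4,1) to 5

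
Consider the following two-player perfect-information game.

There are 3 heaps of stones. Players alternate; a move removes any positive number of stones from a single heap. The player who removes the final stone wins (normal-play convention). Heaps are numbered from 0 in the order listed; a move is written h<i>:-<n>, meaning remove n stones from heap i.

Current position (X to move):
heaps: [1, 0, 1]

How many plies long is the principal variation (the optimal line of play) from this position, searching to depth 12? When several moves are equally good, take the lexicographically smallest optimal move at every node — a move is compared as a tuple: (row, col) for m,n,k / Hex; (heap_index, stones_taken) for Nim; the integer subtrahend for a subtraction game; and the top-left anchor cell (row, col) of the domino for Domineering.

p1 X@[(1,0,1)]: h0:-1[(0,0,1)]-1* h2:-1[(1,0,0)]-1
p2 O@[(0,0,1)]: h2:-1[(0,0,0)]+1*
p3 X@[(0,0,0)] terminal -1; root [(1,0,1)] d12

PV length from [(1,0,1)]: 2 plies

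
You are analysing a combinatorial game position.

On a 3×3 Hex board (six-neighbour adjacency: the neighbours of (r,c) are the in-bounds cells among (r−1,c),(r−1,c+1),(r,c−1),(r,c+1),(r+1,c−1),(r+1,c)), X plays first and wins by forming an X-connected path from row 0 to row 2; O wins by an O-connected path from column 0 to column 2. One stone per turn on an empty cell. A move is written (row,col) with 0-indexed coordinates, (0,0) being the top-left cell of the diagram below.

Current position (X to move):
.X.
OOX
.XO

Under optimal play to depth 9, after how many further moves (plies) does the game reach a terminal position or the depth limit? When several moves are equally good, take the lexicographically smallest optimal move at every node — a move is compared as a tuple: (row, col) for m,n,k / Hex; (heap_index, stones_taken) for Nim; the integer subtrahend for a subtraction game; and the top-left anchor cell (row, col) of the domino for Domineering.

PV length from [.X./OOX/.XO]: 1 ply

ply 1, X at .X./OOX/.XO | (0,0)=-1→XX./OOX/.XO; (0,2)=+1→.XX/OOX/.XO*; (2,0)=-1→.X./OOX/XXO
ply 2: .XX/OOX/.XO is terminal -1 (O); from .X./OOX/.XO depth 9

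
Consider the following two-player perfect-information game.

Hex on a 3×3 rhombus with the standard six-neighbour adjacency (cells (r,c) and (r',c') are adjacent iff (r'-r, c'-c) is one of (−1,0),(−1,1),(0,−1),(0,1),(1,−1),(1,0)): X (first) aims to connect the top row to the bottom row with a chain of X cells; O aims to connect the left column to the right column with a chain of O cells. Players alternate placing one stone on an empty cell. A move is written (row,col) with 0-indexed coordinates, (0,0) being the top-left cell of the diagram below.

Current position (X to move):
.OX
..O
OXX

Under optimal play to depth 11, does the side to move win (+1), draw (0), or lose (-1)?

p1 X@[.OX/..O/OXX]: (0,0)[XOX/..O/OXX]-1 (1,0)[.OX/X.O/OXX]-1 (1,1)[.OX/.XO/OXX]+1*
p2 O@[.OX/.XO/OXX] terminal -1; root [.OX/..O/OXX] d11

value(.OX/..O/OXX, X) = +1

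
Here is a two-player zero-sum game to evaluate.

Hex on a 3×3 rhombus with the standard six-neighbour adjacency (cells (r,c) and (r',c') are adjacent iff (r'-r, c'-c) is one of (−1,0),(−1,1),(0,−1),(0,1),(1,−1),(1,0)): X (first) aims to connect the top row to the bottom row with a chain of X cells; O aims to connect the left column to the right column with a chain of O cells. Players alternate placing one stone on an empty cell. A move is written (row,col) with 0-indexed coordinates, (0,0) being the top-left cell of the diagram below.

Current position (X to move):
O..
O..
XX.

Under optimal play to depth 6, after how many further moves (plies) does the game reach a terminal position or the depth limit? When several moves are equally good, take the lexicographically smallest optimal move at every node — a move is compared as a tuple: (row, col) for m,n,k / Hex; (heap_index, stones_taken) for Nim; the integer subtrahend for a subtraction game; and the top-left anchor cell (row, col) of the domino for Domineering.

[O../O../XX.] X move#1: (0,1):-1/OX./O../XX., (0,2):+1/O.X/O../XX.*, (1,1):+1/O../OX./XX., (1,2):-1/O../O.X/XX., (2,2):-1/O../O../XXX
[O.X/O../XX.] O move#2: (0,1):-1/OOX/O../XX.*, (1,1):-1/O.X/OO./XX., (1,2):-1/O.X/O.O/XX., (2,2):-1/O.X/O../XXO
[OOX/O../XX.] X move#3: (1,1):+1/OOX/OX./XX.*, (1,2):+1/OOX/O.X/XX., (2,2):+1/OOX/O../XXX
[OOX/OX./XX.] end (terminal -1, O#4); searched O../O../XX. to 6

PV length from [O../O../XX.]: 3 plies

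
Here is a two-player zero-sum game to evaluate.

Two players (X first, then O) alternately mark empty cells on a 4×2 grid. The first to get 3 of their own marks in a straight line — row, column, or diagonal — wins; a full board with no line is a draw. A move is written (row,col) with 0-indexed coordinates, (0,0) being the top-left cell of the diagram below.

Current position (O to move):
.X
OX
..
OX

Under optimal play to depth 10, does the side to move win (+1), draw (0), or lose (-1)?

value(.X/OX/../OX, O) = +1

[.X/OX/../OX] O move#1: (0,0):-1/OX/OX/../OX, (2,0):+1/.X/OX/O./OX*, (2,1):+0/.X/OX/.O/OX
[.X/OX/O./OX] end (terminal -1, X#2); searched .X/OX/../OX to 10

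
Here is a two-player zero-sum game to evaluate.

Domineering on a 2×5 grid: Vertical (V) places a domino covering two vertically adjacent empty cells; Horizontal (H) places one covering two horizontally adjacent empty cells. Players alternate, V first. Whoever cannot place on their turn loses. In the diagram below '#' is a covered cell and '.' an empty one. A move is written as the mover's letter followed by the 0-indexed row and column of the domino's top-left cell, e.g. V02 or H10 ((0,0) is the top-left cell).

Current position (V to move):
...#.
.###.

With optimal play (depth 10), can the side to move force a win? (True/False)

ply 1, V at ...#./.###. | V00=+1→#..#./####.*; V04=-1→...##/.####
ply 2, H at #..#./####. | H01=-1→####./####.*
ply 3, V at ####./####. | V04=+1→#####/#####*
ply 4: #####/##### is terminal -1 (H); from ...#./.###. depth 10

V winning at [...#./.###.]: True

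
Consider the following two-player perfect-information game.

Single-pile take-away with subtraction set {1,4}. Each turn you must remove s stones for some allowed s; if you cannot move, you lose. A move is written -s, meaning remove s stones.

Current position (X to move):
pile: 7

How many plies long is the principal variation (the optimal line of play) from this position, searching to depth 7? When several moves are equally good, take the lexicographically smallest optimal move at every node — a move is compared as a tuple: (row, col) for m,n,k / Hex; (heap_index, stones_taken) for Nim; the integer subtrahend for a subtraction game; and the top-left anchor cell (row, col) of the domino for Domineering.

PV length from [7]: 4 plies

p1 X@[7]: -1[6]-1* -4[3]-1
p2 O@[6]: -1[5]+1* -4[2]+1
p3 X@[5]: -1[4]-1* -4[1]-1
p4 O@[4]: -1[3]-1 -4[0]+1*
p5 X@[0] terminal -1; root [7] d7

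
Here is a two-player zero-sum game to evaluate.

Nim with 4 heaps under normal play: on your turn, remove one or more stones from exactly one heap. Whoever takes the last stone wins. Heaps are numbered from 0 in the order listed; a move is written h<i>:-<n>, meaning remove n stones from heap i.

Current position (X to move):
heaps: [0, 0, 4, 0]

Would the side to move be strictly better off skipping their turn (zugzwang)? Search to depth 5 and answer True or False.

zugzwang((0,0,4,0), X) = False

[(0,0,4,0)] X move#1: h2:-1:-1/(0,0,3,0), h2:-2:-1/(0,0,2,0), h2:-3:-1/(0,0,1,0), h2:-4:+1/(0,0,0,0)*
[(0,0,0,0)] end (terminal -1, O#2); searched (0,0,4,0) to 5
pass branch (O moves first from the same position):
  | [(0,0,4,0)] O move#1: h2:-1:-1/(0,0,3,0), h2:-2:-1/(0,0,2,0), h2:-3:-1/(0,0,1,0), h2:-4:+1/(0,0,0,0)*
  | [(0,0,0,0)] end (terminal -1, X#2); searched (0,0,4,0) to 5
X moving scores +1; X passing scores -1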